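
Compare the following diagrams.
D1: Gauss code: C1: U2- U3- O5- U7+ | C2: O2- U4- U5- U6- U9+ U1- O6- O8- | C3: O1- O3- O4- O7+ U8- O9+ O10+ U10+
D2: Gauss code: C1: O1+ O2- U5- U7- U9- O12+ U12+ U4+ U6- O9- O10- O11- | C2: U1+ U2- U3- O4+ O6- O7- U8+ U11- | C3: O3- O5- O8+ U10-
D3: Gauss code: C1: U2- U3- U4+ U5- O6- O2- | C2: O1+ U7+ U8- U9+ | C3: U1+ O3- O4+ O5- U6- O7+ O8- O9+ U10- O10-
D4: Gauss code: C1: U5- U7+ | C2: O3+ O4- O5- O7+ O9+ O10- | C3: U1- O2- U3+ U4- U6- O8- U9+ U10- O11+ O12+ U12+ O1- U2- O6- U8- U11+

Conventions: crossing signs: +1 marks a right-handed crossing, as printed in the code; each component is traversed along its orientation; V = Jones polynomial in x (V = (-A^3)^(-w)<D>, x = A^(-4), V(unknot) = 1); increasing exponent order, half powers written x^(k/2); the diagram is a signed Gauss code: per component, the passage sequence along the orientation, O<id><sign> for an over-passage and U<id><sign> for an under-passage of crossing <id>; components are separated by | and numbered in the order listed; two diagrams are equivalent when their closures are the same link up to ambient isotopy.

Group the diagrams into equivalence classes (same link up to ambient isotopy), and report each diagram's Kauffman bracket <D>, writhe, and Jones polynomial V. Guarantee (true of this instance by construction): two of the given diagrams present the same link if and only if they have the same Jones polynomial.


grouping into links: {D1, D2} | {D3} | {D4}
V(D1) = x^-5 + 2x^-3 + x^-1  (w -4, c 10, <D> = A^-8 + 2 + A^8)
V(D2) = x^-5 + 2x^-3 + x^-1  [12 crossings, <D> = A^-8 + 2 + A^8, w = -4]
V(D3) = x^-2 + 2 + x^2  [10 crossings, <D> = A^-14 + 2A^-6 + A^2, w = -2]
V(D4) = -x^-5 - x^-4 + x^-3 + 2x^-2 + 2x^-1 + 1  [12 crossings, <D> = A^-6 + 2A^-2 + 2A^2 + A^6 - A^10 - A^14, w = -2]
why: V(x) takes 3 values over 4 diagrams, fixing the grouping


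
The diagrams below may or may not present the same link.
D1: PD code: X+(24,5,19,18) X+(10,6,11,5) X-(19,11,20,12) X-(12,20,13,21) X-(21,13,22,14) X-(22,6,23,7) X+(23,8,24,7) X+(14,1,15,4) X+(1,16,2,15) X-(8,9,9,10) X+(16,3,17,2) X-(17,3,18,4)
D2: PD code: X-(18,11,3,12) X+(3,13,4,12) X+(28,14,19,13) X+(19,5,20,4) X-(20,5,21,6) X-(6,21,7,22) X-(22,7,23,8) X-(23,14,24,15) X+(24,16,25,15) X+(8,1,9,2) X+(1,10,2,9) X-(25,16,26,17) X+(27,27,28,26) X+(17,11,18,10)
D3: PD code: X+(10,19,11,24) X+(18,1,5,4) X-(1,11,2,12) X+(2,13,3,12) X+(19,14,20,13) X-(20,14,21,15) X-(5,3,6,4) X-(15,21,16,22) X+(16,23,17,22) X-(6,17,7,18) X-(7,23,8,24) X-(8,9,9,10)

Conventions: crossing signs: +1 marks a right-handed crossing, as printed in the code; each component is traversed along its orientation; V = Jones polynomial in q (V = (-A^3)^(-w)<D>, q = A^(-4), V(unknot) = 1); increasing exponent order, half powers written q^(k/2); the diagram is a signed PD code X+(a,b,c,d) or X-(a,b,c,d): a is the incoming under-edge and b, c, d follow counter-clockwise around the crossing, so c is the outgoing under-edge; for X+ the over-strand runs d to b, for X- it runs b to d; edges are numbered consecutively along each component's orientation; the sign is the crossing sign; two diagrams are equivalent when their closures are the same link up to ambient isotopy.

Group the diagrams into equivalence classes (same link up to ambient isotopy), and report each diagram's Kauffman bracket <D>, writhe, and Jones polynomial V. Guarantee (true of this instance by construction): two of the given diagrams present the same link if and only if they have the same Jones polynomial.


classes: {D1, D2} | {D3}
V(D1) = q^-2 + 2 + q^2  [12 crossings, <D> = A^-8 + 2 + A^8, w = 0]
D2 (bracket A^-2 + 2A^6 + A^14; 14 crossings at w = +2): V = q^-2 + 2 + q^2
D3 (bracket A^-10 + 2A^-6 + A^-2; 12 crossings at w = -2): V = q^-1 + 2 + q
note: 2 values of V(q) split the 3 diagrams


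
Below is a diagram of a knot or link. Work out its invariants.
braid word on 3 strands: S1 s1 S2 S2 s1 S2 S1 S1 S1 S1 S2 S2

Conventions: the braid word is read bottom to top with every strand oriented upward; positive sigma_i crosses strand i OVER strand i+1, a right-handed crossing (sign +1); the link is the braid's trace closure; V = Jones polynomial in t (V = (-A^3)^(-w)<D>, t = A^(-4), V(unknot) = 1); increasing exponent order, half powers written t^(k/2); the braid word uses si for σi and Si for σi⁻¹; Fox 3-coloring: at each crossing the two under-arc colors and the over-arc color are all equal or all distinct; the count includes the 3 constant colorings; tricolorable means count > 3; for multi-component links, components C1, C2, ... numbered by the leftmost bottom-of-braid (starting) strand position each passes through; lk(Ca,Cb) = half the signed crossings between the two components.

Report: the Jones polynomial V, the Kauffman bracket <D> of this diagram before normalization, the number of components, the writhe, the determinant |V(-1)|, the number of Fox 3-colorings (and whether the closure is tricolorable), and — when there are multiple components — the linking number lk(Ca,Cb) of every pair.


Jones polynomial: V(t) = -t^-12 + 2t^-11 - 4t^-10 + 5t^-9 - 5t^-8 + 5t^-7 - 4t^-6 + 3t^-5 - t^-4 + t^-3
<D> = A^-12 - A^-8 + 3A^-4 - 4 + 5A^4 - 5A^8 + 5A^12 - 4A^16 + 2A^20 - A^24; writhe -8
components 1, writhe -8 (12 crossings)
3-colorings: 3 of 3^12, det 31 — not tricolorable
note: the word shrinks to σ2⁻¹ σ2⁻¹ σ1 σ2⁻¹ σ1⁻¹ σ1⁻¹ σ1⁻¹ σ1⁻¹ σ2⁻¹ σ2⁻¹ after cancelling


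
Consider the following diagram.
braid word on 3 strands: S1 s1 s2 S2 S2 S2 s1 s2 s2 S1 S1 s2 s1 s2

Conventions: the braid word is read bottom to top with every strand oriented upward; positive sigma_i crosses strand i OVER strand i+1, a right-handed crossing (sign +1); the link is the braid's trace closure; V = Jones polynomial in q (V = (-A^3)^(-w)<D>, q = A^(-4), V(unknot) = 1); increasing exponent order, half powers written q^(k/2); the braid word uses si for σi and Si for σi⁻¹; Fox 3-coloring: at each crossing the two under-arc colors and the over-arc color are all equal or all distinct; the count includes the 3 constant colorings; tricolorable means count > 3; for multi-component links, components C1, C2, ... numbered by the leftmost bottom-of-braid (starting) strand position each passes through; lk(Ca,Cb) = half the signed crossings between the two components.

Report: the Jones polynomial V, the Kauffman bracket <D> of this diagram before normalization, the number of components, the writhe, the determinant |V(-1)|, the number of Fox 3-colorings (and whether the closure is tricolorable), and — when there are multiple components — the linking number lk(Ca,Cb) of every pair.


V = -q^-1 + 2 - q + 2q^2 - q^3 + q^4 - q^5
<D> = -A^-14 + A^-10 - A^-6 + 2A^-2 - A^2 + 2A^6 - A^10 (w = +2)
1 component over 14 crossings, w = +2
9 Fox colorings among 3^14, |V(-1)| = 9: tricolorable
why: the span of V is 6, forcing >= 6 crossings in any diagram


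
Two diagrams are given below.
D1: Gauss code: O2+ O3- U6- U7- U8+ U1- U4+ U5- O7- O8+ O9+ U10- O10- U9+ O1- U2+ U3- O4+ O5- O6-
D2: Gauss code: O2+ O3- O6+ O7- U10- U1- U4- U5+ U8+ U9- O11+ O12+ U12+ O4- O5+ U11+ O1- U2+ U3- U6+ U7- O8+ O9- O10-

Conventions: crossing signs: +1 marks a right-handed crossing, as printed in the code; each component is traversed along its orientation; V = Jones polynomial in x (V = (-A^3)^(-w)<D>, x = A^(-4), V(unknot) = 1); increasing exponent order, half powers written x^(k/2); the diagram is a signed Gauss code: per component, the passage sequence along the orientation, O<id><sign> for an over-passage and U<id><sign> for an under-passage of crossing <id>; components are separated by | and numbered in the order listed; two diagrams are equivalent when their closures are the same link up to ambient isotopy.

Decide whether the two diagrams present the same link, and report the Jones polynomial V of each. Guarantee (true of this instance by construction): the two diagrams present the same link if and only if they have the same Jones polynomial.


same link: yes
V(D1) = 1  [10 crossings, <D> = A^-6, w = -2]
D2 (bracket 1; 12 crossings at w = 0): V = 1
note: one V(x) for all 2 diagrams — one class (guaranteed)


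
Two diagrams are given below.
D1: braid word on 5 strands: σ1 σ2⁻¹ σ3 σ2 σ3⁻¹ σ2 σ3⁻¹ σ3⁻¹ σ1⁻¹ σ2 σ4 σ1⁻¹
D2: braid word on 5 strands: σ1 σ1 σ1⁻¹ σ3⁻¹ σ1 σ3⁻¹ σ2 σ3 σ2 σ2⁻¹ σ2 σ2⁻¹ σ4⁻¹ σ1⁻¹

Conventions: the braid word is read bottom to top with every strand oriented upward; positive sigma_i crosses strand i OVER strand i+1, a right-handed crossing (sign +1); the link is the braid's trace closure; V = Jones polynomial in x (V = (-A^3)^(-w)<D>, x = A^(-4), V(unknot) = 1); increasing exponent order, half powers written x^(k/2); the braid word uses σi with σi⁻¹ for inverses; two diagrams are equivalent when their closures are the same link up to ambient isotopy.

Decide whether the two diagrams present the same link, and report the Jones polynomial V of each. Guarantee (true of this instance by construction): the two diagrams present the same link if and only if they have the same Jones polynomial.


equivalent: no
D1 (bracket A^-8 - A^-4 + 1 - A^4 + A^8; 12 crossings at w = 0): V = x^-2 - x^-1 + 1 - x + x^2
V(D2) = 1  (w 0, c 14, <D> = 1)
key observation: 2 classes among 2 diagrams; unequal V(x) rules out equality


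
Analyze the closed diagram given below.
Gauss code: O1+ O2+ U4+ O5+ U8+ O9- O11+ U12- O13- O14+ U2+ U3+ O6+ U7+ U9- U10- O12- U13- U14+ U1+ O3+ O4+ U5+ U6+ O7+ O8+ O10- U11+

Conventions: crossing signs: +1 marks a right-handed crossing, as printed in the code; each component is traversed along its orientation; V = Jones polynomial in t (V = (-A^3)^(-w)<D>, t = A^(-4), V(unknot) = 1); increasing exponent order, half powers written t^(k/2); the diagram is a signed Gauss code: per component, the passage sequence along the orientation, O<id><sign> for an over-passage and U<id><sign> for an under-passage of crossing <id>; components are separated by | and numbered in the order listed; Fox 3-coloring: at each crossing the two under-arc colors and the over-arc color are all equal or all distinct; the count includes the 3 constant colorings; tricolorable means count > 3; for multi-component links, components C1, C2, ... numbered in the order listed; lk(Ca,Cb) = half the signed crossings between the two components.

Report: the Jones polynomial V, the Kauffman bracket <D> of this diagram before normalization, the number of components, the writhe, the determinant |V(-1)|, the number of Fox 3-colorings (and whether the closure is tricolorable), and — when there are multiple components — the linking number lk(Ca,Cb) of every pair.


V(t) = t^2 - t^3 + 3t^4 - 3t^5 + 3t^6 - 3t^7 + 2t^8 - t^9
bracket: -A^-18 + 2A^-14 - 3A^-10 + 3A^-6 - 3A^-2 + 3A^2 - A^6 + A^10, w = +6
1 component, writhe +6, over 14 crossings
det 17, colorings 3 of 3^14 — not tricolorable
observation: det 17 = |V(-1)|; not divisible by 3, so not tricolorable


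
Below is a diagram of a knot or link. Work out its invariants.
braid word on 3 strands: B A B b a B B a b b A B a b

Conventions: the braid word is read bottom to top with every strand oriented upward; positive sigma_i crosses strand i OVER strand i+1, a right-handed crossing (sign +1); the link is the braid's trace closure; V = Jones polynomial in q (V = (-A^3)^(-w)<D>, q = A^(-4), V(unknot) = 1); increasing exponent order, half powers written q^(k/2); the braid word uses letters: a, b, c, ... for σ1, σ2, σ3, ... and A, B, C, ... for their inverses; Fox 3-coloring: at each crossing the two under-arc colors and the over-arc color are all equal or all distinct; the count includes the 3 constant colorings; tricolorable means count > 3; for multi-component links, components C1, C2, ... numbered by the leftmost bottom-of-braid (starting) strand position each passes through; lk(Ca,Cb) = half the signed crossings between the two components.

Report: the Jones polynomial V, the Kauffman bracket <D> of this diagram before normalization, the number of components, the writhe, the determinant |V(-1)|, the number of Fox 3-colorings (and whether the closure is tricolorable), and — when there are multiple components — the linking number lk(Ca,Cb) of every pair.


Jones polynomial: V(q) = -q^-3 + q^-2 - q^-1 + 3 - q + q^2 - q^3
<D> = -A^-12 + A^-8 - A^-4 + 3 - A^4 + A^8 - A^12; writhe 0
components 1, writhe 0 (14 crossings)
3-colorings: 27 of 3^14, det 9 — tricolorable
note: w = 0 (over 14 crossings) is diagram-only; (-A^3)^(0) removes it from V


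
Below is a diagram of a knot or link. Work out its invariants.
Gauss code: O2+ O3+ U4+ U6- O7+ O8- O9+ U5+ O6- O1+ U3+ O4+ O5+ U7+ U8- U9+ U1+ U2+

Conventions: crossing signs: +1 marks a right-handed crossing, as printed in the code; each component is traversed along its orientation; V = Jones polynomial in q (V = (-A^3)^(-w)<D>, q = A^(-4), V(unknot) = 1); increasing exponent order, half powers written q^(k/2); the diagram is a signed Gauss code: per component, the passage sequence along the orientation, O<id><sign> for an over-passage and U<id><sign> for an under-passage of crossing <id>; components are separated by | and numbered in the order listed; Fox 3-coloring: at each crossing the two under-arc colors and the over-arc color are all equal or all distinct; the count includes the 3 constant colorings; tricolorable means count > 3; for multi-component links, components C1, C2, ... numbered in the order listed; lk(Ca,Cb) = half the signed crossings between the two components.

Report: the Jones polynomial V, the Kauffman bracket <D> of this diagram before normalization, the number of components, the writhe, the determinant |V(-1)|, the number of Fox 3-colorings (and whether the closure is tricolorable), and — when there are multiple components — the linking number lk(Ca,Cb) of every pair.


V(q) = q - q^2 + 2q^3 - q^4 + q^5 - q^6
bracket: A^-9 - A^-5 + A^-1 - 2A^3 + A^7 - A^11, w = +5
1 component, writhe +5, over 9 crossings
det 7, colorings 3 of 3^9 — not tricolorable
observation: w = +5 shifts under R1 moves; the (-A^3)^(-5) factor cancels that in V


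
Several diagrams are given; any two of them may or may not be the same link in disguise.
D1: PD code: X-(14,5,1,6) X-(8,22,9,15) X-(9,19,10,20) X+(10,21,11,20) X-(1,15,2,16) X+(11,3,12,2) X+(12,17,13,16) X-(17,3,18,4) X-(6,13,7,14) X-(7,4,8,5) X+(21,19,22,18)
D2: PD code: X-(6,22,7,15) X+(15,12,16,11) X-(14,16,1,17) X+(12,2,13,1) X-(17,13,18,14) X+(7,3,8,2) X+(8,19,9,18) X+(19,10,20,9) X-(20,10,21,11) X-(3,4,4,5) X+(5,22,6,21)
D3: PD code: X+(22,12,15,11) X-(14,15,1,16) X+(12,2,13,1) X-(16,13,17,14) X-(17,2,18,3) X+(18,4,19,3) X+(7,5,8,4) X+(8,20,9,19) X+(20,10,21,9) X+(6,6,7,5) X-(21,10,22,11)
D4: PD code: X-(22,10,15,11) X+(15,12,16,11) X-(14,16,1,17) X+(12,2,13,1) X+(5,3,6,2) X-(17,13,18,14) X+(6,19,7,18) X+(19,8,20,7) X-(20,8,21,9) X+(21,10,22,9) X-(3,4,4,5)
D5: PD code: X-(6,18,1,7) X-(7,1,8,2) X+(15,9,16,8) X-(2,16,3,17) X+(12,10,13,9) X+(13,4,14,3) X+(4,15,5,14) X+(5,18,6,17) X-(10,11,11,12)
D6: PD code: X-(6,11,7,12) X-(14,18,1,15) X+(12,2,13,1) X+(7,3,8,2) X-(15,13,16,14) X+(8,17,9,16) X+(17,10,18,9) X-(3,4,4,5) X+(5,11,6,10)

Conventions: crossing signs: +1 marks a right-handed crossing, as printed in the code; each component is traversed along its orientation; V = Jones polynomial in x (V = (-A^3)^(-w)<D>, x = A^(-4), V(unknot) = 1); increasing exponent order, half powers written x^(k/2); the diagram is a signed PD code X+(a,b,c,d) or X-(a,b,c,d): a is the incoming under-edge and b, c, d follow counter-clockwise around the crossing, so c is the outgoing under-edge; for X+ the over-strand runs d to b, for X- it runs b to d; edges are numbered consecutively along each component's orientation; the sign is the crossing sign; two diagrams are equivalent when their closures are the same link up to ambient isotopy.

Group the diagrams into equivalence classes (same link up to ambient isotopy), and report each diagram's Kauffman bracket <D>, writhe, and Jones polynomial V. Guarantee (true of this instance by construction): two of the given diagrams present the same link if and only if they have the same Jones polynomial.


classes: {D1} | {D2, D3, D4, D5, D6}
V(D1) = -x^(-5/2) - x^(-1/2)  [11 crossings, <D> = A^-7 + A, w = -3]
V(D2) = -x^(-3/2) + x^(-1/2) - 2x^(1/2) + x^(3/2) - 2x^(5/2) + x^(7/2)  [11 crossings, <D> = -A^-11 + 2A^-7 - A^-3 + 2A - A^5 + A^9, w = +1]
V(D3) = -x^(-3/2) + x^(-1/2) - 2x^(1/2) + x^(3/2) - 2x^(5/2) + x^(7/2)  (w +3, c 11, <D> = -A^-5 + 2A^-1 - A^3 + 2A^7 - A^11 + A^15)
V(D4) = -x^(-3/2) + x^(-1/2) - 2x^(1/2) + x^(3/2) - 2x^(5/2) + x^(7/2)  [11 crossings, <D> = -A^-11 + 2A^-7 - A^-3 + 2A - A^5 + A^9, w = +1]
D5 (bracket -A^-11 + 2A^-7 - A^-3 + 2A - A^5 + A^9; 9 crossings at w = +1): V = -x^(-3/2) + x^(-1/2) - 2x^(1/2) + x^(3/2) - 2x^(5/2) + x^(7/2)
V(D6) = -x^(-3/2) + x^(-1/2) - 2x^(1/2) + x^(3/2) - 2x^(5/2) + x^(7/2)  [9 crossings, <D> = -A^-11 + 2A^-7 - A^-3 + 2A - A^5 + A^9, w = +1]
note: 2 values of V(x) split the 6 diagrams


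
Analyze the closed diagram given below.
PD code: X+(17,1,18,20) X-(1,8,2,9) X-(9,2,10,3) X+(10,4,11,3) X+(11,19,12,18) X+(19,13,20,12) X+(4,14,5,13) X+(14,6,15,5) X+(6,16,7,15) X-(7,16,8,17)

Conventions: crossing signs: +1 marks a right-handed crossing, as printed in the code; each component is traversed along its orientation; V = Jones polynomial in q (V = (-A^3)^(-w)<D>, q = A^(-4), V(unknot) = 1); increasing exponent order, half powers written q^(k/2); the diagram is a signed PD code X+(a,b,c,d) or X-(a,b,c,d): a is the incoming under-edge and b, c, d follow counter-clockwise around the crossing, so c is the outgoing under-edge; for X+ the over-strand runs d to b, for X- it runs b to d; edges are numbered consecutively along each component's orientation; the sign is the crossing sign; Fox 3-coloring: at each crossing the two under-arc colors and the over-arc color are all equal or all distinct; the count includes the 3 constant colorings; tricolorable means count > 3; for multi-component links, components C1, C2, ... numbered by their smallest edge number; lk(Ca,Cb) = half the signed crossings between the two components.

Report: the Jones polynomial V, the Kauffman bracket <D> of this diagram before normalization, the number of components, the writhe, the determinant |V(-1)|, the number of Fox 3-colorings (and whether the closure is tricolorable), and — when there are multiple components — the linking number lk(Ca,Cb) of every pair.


Jones polynomial: V(q) = q - q^2 + 2q^3 - q^4 + q^5 - q^6
<D> = -A^-12 + A^-8 - A^-4 + 2 - A^4 + A^8; writhe +4
components 1, writhe +4 (10 crossings)
3-colorings: 3 of 3^10, det 7 — not tricolorable
note: w = +4 (over 10 crossings) is diagram-only; (-A^3)^(-4) removes it from V


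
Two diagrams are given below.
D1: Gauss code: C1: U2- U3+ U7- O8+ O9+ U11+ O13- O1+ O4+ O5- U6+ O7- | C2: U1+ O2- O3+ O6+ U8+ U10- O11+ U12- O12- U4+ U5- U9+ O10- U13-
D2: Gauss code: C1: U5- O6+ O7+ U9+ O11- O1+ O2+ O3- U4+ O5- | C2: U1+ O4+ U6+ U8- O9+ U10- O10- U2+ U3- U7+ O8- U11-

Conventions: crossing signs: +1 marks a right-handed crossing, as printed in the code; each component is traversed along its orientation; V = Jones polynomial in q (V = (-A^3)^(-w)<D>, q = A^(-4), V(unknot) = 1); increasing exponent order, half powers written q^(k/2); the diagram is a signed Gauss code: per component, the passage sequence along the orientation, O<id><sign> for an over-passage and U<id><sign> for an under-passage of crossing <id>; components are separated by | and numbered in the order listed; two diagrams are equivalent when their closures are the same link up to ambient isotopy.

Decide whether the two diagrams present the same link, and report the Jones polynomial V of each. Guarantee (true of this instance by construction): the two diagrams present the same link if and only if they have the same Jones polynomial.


same link: yes
V(D1) = -q^(1/2) + q^(3/2) - q^(5/2) - q^(9/2)  [13 crossings, <D> = A^-15 + A^-7 - A^-3 + A, w = +1]
V(D2) = -q^(1/2) + q^(3/2) - q^(5/2) - q^(9/2)  [11 crossings, <D> = A^-15 + A^-7 - A^-3 + A, w = +1]
insight: all 2 diagrams share one V(q), hence one class


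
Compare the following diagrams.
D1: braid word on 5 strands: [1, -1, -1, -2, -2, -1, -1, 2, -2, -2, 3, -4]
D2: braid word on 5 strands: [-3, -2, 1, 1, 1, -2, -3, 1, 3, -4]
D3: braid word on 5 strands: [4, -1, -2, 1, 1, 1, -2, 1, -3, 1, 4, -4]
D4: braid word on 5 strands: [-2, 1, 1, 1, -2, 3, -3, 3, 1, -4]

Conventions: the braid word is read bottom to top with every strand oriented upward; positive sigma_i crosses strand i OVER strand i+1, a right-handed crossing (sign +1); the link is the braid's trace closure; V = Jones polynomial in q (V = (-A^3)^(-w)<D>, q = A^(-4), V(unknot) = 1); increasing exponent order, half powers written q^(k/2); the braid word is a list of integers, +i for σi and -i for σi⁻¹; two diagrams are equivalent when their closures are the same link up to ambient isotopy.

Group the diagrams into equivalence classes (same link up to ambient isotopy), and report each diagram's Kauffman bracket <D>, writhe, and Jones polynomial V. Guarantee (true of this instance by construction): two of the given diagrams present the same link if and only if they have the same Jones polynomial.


equivalence classes: {D1} | {D2, D3, D4}
D1 (bracket A^-10 + A^-2 - A^2 + A^6 - A^10; 12 crossings at w = -6): V = -q^-7 + q^-6 - q^-5 + q^-4 + q^-2
D2 (bracket A^-20 - 2A^-16 + 2A^-12 - 2A^-8 + 2A^-4 - 1 + A^4; 10 crossings at w = 0): V = q^-1 - 1 + 2q - 2q^2 + 2q^3 - 2q^4 + q^5
D3 (bracket A^-14 - 2A^-10 + 2A^-6 - 2A^-2 + 2A^2 - A^6 + A^10; 12 crossings at w = +2): V = q^-1 - 1 + 2q - 2q^2 + 2q^3 - 2q^4 + q^5
V(D4) = q^-1 - 1 + 2q - 2q^2 + 2q^3 - 2q^4 + q^5  [10 crossings, <D> = A^-14 - 2A^-10 + 2A^-6 - 2A^-2 + 2A^2 - A^6 + A^10, w = +2]
key observation: V(q) takes 2 values over 4 diagrams, fixing the grouping


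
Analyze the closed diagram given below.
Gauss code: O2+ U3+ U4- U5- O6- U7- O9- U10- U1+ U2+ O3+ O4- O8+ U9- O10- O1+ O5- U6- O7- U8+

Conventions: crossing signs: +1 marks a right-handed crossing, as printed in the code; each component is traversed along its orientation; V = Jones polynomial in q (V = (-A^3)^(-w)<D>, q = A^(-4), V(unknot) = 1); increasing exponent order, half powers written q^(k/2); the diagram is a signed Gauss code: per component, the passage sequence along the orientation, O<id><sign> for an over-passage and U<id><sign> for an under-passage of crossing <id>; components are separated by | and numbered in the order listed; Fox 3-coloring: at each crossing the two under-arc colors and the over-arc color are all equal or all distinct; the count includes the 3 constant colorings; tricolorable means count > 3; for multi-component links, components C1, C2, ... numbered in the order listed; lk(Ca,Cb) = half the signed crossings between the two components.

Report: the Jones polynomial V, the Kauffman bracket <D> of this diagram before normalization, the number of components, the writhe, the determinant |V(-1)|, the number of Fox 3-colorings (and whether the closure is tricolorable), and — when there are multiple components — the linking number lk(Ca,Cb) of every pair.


V = q^-5 - 2q^-4 + 2q^-3 - 2q^-2 + 2q^-1 - 1 + q
<D> = A^-10 - A^-6 + 2A^-2 - 2A^2 + 2A^6 - 2A^10 + A^14 (w = -2)
1 component over 10 crossings, w = -2
3 Fox colorings among 3^10, |V(-1)| = 11: not tricolorable
why: det 11 = |V(-1)|; not divisible by 3, so not tricolorable


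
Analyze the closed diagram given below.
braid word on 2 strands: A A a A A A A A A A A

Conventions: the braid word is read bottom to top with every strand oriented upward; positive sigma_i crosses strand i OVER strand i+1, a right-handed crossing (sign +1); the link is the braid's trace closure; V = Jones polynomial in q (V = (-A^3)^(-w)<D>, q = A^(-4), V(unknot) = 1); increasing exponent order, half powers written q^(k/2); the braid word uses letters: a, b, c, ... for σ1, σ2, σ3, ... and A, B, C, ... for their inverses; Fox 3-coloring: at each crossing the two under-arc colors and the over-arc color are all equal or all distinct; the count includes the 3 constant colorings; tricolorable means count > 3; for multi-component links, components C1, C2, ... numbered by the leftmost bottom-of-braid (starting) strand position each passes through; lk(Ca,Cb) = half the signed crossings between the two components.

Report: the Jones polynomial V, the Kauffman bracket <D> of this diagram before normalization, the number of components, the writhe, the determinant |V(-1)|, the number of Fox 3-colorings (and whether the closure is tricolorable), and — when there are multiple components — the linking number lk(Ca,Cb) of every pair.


Jones polynomial: V(q) = -q^-13 + q^-12 - q^-11 + q^-10 - q^-9 + q^-8 - q^-7 + q^-6 + q^-4
<D> = -A^-11 - A^-3 + A - A^5 + A^9 - A^13 + A^17 - A^21 + A^25; writhe -9
components 1, writhe -9 (11 crossings)
3-colorings: 9 of 3^11, det 9 — tricolorable
note: V spans 9 powers of q: at least 9 crossings in any diagram


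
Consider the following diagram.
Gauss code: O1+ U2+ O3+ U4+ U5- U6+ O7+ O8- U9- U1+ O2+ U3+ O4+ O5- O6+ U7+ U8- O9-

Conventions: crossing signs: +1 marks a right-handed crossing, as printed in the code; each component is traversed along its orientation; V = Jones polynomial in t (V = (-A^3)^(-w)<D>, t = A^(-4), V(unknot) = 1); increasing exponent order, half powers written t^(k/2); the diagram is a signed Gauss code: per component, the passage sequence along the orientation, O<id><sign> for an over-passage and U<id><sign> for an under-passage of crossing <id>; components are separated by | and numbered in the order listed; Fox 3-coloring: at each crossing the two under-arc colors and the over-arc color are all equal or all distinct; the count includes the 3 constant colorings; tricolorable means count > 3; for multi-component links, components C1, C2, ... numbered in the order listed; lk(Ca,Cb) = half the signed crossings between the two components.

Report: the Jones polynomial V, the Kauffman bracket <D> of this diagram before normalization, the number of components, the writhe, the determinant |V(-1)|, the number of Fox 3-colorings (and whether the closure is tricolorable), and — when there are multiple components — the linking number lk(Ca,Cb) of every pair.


V(t) = t + t^3 - t^4
bracket: A^-7 - A^-3 - A^5, w = +3
1 component, writhe +3, over 9 crossings
det 3, colorings 9 of 3^9 — tricolorable
observation: det 3 = |V(-1)|; divisible by 3, so tricolorable


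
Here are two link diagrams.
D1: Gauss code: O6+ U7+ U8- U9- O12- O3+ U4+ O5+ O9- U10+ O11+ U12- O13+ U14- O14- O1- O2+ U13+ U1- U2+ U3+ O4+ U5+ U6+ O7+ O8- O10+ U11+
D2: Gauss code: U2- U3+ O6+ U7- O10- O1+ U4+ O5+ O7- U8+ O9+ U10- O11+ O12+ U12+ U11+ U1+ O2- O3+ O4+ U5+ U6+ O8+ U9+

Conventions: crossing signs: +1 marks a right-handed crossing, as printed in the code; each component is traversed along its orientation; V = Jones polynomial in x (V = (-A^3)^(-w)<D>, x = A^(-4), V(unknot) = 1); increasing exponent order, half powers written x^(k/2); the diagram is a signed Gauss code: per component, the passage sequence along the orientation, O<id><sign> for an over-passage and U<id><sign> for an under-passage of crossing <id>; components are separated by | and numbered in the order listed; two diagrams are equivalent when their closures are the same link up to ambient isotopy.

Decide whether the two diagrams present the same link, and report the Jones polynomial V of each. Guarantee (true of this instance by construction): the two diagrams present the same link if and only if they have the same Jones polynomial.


equivalent: yes
V(D1) = x - x^2 + 2x^3 - x^4 + x^5 - x^6  (w +4, c 14, <D> = -A^-12 + A^-8 - A^-4 + 2 - A^4 + A^8)
D2 (bracket -A^-6 + A^-2 - A^2 + 2A^6 - A^10 + A^14; 12 crossings at w = +6): V = x - x^2 + 2x^3 - x^4 + x^5 - x^6
why: all 2 diagrams share one V(x), hence one class


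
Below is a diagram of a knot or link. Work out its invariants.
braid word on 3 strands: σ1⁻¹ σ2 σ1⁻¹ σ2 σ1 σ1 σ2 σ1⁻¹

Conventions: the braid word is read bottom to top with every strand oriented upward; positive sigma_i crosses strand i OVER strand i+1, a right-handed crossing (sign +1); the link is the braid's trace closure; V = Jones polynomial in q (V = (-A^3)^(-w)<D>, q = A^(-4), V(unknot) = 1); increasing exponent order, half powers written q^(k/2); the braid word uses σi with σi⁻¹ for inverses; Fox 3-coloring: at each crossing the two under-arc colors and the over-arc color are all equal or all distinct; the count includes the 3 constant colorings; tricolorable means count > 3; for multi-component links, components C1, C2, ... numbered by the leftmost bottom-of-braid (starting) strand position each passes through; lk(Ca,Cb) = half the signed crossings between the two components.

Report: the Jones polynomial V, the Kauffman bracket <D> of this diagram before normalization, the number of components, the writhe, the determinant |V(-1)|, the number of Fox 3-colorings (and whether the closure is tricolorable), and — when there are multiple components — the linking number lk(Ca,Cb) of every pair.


V = -q^-1 + 2 - q + 2q^2 - q^3 + q^4 - q^5
<D> = -A^-14 + A^-10 - A^-6 + 2A^-2 - A^2 + 2A^6 - A^10 (w = +2)
1 component over 8 crossings, w = +2
9 Fox colorings among 3^8, |V(-1)| = 9: tricolorable
why: the span of V is 6, forcing >= 6 crossings in any diagram


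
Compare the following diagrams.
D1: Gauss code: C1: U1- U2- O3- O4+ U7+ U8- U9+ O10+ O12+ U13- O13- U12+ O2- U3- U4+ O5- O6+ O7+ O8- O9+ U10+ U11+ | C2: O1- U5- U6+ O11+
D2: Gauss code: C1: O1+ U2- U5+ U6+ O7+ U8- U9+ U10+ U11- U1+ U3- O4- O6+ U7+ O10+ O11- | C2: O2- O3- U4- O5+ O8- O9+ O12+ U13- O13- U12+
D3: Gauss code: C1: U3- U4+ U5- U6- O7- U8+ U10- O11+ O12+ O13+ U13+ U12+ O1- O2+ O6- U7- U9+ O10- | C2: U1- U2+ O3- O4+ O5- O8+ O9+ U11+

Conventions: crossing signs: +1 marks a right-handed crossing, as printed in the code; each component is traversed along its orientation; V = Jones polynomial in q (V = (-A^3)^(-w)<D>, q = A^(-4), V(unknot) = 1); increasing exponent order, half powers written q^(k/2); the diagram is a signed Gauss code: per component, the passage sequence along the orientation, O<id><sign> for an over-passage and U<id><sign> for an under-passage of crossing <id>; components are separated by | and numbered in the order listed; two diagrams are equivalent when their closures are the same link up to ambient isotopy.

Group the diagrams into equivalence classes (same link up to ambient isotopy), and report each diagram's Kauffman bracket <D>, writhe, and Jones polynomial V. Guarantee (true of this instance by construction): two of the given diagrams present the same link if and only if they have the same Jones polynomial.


classes: {D1} | {D2} | {D3}
V(D1) = -q^(-1/2) - q^(1/2)  [13 crossings, <D> = A + A^5, w = +1]
D2 (bracket -A^-11 + A^-7 - A^-3 + 2A + A^9; 13 crossings at w = +1): V = -q^(-3/2) - 2q^(1/2) + q^(3/2) - q^(5/2) + q^(7/2)
D3 (bracket A^-3 + 2A^5 - A^9 + A^13 - A^17; 13 crossings at w = +1): V = q^(-7/2) - q^(-5/2) + q^(-3/2) - 2q^(-1/2) - q^(3/2)
note: 3 classes among 3 diagrams; unequal V(q) rules out equality


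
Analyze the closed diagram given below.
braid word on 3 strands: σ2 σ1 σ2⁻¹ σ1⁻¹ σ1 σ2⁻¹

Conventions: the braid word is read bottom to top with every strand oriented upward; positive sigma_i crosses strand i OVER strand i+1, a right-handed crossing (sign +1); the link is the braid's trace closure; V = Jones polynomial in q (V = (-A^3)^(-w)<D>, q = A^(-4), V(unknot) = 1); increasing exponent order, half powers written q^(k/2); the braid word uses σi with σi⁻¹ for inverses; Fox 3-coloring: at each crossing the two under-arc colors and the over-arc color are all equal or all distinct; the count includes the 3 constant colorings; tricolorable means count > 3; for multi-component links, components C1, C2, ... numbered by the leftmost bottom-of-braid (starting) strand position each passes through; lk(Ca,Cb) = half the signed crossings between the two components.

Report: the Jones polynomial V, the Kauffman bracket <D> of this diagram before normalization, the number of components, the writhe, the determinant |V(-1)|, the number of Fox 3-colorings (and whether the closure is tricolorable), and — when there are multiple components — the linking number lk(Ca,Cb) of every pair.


V = 1
<D> = 1 (w = 0)
1 component over 6 crossings, w = 0
3 Fox colorings among 3^6, |V(-1)| = 1: not tricolorable
why: the word shrinks to σ2 σ1 σ2⁻¹ σ2⁻¹ after cancelling


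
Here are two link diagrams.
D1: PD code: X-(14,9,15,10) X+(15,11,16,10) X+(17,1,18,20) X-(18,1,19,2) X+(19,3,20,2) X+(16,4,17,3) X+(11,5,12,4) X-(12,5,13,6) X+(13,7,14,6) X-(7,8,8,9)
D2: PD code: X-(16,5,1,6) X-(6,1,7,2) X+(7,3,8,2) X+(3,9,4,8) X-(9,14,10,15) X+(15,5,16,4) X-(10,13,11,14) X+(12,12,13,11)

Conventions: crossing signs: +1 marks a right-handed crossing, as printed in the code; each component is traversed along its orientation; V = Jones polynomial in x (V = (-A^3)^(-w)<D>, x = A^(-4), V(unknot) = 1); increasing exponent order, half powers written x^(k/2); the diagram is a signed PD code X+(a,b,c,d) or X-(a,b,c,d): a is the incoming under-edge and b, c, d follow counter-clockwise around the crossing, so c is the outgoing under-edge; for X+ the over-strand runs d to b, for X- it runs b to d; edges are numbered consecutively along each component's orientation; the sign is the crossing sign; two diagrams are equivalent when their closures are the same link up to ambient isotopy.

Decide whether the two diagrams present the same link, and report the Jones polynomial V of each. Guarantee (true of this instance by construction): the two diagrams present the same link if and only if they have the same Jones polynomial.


same link: yes
V(D1) = 1  [10 crossings, <D> = A^6, w = +2]
D2 (bracket 1; 8 crossings at w = 0): V = 1
note: Reidemeister moves carry D1 (10 crossings) to D2 (8)


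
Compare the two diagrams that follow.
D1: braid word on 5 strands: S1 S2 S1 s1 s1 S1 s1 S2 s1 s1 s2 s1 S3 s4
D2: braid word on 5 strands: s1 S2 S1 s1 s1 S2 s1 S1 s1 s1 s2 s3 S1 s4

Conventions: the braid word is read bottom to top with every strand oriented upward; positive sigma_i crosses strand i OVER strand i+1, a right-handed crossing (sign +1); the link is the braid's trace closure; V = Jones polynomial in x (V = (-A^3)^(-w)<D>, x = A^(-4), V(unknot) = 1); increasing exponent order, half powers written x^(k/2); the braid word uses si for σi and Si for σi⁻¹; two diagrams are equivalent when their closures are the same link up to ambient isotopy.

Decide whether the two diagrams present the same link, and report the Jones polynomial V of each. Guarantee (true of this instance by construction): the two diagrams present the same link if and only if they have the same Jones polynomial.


same link: yes
V(D1) = x + x^3 - x^4  [14 crossings, <D> = -A^-10 + A^-6 + A^2, w = +2]
V(D2) = x + x^3 - x^4  (w +4, c 14, <D> = -A^-4 + 1 + A^8)
note: Markov moves rewrite D1 (14 crossings) into D2 (14)


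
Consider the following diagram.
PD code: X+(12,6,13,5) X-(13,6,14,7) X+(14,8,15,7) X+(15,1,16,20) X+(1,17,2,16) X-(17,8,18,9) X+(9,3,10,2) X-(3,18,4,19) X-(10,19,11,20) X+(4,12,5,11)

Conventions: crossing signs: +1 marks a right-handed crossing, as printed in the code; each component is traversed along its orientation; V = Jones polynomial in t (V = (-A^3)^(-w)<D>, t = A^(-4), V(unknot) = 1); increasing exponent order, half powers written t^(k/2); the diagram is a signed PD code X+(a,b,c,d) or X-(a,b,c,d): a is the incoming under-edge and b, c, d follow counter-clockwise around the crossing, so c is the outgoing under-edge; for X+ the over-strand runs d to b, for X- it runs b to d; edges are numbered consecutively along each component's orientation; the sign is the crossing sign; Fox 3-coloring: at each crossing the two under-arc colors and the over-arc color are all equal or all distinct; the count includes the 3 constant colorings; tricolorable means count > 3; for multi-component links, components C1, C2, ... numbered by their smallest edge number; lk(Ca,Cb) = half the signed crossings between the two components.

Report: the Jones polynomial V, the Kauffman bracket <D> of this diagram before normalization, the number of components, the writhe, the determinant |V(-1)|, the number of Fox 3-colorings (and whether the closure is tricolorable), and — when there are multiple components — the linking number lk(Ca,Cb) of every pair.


Jones polynomial: V(t) = t^-1 - 1 + 2t - 2t^2 + 2t^3 - 2t^4 + t^5
<D> = A^-14 - 2A^-10 + 2A^-6 - 2A^-2 + 2A^2 - A^6 + A^10; writhe +2
components 1, writhe +2 (10 crossings)
3-colorings: 3 of 3^10, det 11 — not tricolorable
note: w = +2 shifts under R1 moves; the (-A^3)^(-2) factor cancels that in V


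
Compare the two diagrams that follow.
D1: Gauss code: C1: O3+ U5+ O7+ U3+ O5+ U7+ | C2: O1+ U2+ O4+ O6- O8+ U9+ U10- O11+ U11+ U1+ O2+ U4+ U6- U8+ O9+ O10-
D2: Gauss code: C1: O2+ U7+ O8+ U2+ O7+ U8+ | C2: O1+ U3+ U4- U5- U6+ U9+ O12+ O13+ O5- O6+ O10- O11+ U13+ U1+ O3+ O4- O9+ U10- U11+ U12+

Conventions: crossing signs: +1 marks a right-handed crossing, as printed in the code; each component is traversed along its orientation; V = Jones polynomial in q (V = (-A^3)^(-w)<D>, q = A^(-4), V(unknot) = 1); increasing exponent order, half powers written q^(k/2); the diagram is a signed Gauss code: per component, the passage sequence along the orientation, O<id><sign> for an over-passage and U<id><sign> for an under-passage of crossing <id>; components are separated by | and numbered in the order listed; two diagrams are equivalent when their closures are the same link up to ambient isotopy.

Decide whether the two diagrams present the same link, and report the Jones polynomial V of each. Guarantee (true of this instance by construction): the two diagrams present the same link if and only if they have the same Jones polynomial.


same link: yes
V(D1) = -q^(3/2) - q^(5/2) - 2q^(7/2) + q^(11/2) + q^(13/2) + q^(15/2) - q^(17/2)  [11 crossings, <D> = A^-13 - A^-9 - A^-5 - A^-1 + 2A^7 + A^11 + A^15, w = +7]
V(D2) = -q^(3/2) - q^(5/2) - 2q^(7/2) + q^(11/2) + q^(13/2) + q^(15/2) - q^(17/2)  [13 crossings, <D> = A^-13 - A^-9 - A^-5 - A^-1 + 2A^7 + A^11 + A^15, w = +7]
insight: Reidemeister moves carry D1 (11 crossings) to D2 (13)


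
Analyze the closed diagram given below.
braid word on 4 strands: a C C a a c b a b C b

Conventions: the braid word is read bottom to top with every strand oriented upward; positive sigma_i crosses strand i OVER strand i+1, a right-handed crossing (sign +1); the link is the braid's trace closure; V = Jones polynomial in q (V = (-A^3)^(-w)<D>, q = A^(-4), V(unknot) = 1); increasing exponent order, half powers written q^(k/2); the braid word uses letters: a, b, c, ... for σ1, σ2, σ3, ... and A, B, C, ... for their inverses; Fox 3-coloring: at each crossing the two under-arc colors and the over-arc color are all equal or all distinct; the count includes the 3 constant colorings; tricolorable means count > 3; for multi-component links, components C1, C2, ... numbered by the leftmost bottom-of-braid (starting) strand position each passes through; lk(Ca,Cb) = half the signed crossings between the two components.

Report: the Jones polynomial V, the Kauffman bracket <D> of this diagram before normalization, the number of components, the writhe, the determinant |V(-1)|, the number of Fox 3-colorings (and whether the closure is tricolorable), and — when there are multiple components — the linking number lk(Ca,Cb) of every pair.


V = 1 - q + 2q^2 - 2q^3 + 3q^4 - 3q^5 + 2q^6 - 2q^7 + q^8
<D> = -A^-17 + 2A^-13 - 2A^-9 + 3A^-5 - 3A^-1 + 2A^3 - 2A^7 + A^11 - A^15 (w = +5)
1 component over 11 crossings, w = +5
3 Fox colorings among 3^11, |V(-1)| = 17: not tricolorable
why: det 17 = |V(-1)|; not divisible by 3, so not tricolorable


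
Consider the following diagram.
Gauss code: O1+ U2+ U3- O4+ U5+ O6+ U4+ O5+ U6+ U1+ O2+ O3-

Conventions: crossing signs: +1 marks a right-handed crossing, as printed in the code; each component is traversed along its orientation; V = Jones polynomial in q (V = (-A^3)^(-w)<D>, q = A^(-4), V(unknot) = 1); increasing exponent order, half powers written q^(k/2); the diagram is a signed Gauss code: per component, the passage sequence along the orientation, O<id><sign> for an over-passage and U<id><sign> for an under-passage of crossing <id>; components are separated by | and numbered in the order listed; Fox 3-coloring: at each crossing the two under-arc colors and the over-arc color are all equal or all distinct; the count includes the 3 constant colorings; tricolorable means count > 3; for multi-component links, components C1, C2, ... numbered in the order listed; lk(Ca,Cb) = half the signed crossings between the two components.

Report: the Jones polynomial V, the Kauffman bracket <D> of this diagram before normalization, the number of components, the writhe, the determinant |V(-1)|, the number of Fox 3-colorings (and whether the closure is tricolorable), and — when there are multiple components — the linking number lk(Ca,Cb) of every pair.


V(q) = q + q^3 - q^4
bracket: -A^-4 + 1 + A^8, w = +4
1 component, writhe +4, over 6 crossings
det 3, colorings 9 of 3^6 — tricolorable
observation: V spans 3 powers of q: at least 3 crossings in any diagram
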